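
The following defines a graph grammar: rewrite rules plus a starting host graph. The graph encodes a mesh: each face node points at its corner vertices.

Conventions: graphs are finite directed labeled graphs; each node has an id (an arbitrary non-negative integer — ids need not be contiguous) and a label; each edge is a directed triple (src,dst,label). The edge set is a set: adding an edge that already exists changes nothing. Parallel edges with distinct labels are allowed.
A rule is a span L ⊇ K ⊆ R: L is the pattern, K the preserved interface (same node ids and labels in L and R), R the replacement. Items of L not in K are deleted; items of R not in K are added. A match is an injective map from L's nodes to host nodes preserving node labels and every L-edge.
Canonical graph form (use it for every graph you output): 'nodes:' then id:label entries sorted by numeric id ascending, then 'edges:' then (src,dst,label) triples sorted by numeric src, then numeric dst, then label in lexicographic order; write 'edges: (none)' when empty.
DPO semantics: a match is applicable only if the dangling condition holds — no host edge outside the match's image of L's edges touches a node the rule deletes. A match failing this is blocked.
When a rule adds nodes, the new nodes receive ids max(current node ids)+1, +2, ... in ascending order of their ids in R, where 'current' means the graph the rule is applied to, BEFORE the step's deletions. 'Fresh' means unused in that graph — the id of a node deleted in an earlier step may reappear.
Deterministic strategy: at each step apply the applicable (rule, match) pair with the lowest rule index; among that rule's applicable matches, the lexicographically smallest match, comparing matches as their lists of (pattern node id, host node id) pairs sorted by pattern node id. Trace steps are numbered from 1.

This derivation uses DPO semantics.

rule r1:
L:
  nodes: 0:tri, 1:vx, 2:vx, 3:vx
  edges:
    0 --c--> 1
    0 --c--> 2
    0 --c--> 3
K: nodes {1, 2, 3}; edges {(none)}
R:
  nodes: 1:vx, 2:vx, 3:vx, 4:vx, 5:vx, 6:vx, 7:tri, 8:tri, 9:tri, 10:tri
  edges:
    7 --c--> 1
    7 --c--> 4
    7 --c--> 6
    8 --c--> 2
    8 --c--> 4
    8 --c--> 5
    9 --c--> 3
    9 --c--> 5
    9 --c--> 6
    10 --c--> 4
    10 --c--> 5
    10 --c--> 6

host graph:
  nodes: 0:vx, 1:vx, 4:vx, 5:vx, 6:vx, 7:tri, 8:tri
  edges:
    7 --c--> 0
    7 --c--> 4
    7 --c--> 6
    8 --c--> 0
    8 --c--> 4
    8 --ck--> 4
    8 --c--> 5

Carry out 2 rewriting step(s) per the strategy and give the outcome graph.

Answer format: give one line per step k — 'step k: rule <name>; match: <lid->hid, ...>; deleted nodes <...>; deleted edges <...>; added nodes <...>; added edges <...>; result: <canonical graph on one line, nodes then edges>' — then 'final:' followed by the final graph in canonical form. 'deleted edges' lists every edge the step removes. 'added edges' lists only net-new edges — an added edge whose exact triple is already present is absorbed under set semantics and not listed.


step 1: rule r1; match: 0->7, 1->0, 2->4, 3->6; deleted nodes 7; deleted edges (7,0,c); (7,4,c); (7,6,c); added nodes 9, 10, 11, 12, 13, 14, 15; added edges (12,0,c); (12,9,c); (12,11,c); (13,4,c); (13,9,c); (13,10,c); (14,6,c); (14,10,c); (14,11,c); (15,9,c); (15,10,c); (15,11,c); result: nodes: 0:vx, 1:vx, 4:vx, 5:vx, 6:vx, 8:tri, 9:vx, 10:vx, 11:vx, 12:tri, 13:tri, 14:tri, 15:tri edges: (8,0,c); (8,4,c); (8,4,ck); (8,5,c); (12,0,c); (12,9,c); (12,11,c); (13,4,c); (13,9,c); (13,10,c); (14,6,c); (14,10,c); (14,11,c); (15,9,c); (15,10,c); (15,11,c)
step 2: rule r1; match: 0->12, 1->0, 2->9, 3->11; deleted nodes 12; deleted edges (12,0,c); (12,9,c); (12,11,c); added nodes 16, 17, 18, 19, 20, 21, 22; added edges (19,0,c); (19,16,c); (19,18,c); (20,9,c); (20,16,c); (20,17,c); (21,11,c); (21,17,c); (21,18,c); (22,16,c); (22,17,c); (22,18,c); result: nodes: 0:vx, 1:vx, 4:vx, 5:vx, 6:vx, 8:tri, 9:vx, 10:vx, 11:vx, 13:tri, 14:tri, 15:tri, 16:vx, 17:vx, 18:vx, 19:tri, 20:tri, 21:tri, 22:tri edges: (8,0,c); (8,4,c); (8,4,ck); (8,5,c); (13,4,c); (13,9,c); (13,10,c); (14,6,c); (14,10,c); (14,11,c); (15,9,c); (15,10,c); (15,11,c); (19,0,c); (19,16,c); (19,18,c); (20,9,c); (20,16,c); (20,17,c); (21,11,c); (21,17,c); (21,18,c); (22,16,c); (22,17,c); (22,18,c)
final:
nodes: 0:vx, 1:vx, 4:vx, 5:vx, 6:vx, 8:tri, 9:vx, 10:vx, 11:vx, 13:tri, 14:tri, 15:tri, 16:vx, 17:vx, 18:vx, 19:tri, 20:tri, 21:tri, 22:tri
edges: (8,0,c); (8,4,c); (8,4,ck); (8,5,c); (13,4,c); (13,9,c); (13,10,c); (14,6,c); (14,10,c); (14,11,c); (15,9,c); (15,10,c); (15,11,c); (19,0,c); (19,16,c); (19,18,c); (20,9,c); (20,16,c); (20,17,c); (21,11,c); (21,17,c); (21,18,c); (22,16,c); (22,17,c); (22,18,c)


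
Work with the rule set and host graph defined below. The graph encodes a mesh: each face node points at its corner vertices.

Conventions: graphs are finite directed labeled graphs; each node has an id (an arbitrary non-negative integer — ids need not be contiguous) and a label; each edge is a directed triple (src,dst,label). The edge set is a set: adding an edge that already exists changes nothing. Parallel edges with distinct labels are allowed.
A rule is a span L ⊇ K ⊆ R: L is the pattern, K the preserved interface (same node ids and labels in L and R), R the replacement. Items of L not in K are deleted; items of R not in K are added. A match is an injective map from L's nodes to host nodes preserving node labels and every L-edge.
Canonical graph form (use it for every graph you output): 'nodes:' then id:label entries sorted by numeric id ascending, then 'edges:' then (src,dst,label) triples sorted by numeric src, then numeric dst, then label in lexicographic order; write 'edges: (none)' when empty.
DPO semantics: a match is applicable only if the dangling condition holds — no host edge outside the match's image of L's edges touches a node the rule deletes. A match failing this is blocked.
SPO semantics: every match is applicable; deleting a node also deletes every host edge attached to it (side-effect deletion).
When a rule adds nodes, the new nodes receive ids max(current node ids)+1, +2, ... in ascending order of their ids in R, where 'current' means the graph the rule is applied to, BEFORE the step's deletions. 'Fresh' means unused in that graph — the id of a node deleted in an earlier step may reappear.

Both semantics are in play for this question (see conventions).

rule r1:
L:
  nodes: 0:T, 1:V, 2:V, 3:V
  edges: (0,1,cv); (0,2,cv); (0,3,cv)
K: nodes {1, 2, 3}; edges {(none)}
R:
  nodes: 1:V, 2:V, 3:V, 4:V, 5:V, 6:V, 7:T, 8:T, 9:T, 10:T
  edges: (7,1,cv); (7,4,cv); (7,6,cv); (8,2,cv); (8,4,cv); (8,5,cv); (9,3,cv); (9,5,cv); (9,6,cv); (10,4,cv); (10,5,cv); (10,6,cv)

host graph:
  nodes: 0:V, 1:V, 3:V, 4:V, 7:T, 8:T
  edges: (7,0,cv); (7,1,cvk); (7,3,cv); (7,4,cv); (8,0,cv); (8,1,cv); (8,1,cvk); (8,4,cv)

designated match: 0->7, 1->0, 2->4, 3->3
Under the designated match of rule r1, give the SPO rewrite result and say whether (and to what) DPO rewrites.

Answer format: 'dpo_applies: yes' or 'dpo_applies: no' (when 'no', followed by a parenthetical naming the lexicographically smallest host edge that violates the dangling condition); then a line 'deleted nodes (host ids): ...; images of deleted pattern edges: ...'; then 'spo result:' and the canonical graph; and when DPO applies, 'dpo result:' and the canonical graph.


dpo_applies: no
(the rule deletes node 7, which keeps host edge (7,1,cvk) outside the match image — the dangling condition fails, DPO blocks; SPO proceeds and side-deletes such edges)
deleted nodes (host ids): 7; images of deleted pattern edges: (7,0,cv); (7,3,cv); (7,4,cv)
spo result:
nodes: 0:V, 1:V, 3:V, 4:V, 8:T, 9:V, 10:V, 11:V, 12:T, 13:T, 14:T, 15:T
edges: (8,0,cv); (8,1,cv); (8,1,cvk); (8,4,cv); (12,0,cv); (12,9,cv); (12,11,cv); (13,4,cv); (13,9,cv); (13,10,cv); (14,3,cv); (14,10,cv); (14,11,cv); (15,9,cv); (15,10,cv); (15,11,cv)


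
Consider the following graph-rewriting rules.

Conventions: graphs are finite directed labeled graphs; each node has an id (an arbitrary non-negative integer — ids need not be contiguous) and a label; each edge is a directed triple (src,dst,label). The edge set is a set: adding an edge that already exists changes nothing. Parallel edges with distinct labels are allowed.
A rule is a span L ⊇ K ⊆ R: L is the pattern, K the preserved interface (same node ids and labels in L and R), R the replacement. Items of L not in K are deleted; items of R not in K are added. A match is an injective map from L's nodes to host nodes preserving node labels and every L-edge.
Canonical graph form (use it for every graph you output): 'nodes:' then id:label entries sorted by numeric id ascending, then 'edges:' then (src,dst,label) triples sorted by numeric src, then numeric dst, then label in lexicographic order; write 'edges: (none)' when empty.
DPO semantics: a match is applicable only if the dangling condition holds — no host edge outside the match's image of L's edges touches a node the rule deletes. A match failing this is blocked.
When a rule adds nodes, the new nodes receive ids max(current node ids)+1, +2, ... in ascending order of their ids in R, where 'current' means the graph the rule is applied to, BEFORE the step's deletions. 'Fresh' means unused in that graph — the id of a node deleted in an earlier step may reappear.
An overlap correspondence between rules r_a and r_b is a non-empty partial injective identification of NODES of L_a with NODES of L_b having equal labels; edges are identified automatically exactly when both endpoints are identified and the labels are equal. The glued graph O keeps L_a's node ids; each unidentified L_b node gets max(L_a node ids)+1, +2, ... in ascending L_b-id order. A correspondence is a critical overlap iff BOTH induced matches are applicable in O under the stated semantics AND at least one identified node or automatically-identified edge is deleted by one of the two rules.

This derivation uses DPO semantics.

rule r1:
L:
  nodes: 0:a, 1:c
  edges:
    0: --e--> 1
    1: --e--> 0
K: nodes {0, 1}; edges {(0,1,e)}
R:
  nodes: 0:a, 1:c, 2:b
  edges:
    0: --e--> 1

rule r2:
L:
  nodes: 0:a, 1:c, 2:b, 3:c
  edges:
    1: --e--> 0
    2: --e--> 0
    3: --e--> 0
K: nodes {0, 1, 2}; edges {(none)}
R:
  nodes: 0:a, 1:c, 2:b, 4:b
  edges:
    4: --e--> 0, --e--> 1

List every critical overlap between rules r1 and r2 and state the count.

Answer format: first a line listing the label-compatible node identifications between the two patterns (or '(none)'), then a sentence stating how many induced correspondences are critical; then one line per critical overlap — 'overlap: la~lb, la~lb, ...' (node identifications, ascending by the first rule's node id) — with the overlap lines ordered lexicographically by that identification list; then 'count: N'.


label-compatible node identifications between L(r1) and L(r2): 0~0, 1~1, 1~3
1 of the induced correspondences is a critical overlap of r1 and r2.
overlap: 0~0, 1~1
count: 1


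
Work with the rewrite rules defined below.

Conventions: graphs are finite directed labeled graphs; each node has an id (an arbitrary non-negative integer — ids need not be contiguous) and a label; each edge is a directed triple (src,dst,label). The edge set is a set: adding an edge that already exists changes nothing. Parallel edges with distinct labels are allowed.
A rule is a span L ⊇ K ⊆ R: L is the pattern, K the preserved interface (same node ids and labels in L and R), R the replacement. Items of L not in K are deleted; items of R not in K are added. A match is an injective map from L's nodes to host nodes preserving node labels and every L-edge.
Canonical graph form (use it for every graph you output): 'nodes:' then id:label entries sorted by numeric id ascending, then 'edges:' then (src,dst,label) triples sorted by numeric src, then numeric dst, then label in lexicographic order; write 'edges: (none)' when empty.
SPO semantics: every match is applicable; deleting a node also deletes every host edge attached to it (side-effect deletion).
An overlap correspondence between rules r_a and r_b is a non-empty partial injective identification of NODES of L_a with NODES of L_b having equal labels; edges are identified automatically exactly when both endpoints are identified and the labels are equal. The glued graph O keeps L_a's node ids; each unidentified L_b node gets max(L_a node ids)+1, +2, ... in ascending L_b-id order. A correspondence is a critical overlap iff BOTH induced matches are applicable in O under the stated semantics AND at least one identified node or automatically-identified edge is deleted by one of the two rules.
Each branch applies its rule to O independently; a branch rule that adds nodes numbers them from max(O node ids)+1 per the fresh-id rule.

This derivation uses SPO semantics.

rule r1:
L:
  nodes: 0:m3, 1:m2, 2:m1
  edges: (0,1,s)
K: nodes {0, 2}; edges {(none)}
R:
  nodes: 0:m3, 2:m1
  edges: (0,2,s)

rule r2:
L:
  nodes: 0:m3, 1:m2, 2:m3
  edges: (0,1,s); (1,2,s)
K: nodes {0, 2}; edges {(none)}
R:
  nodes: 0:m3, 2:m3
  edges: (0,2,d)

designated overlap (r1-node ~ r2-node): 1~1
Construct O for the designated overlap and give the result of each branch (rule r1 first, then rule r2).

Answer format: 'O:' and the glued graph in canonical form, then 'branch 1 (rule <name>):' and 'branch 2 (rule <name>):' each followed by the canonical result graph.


O:
nodes: 0:m3, 1:m2, 2:m1, 3:m3, 4:m3
edges: (0,1,s); (1,4,s); (3,1,s)
branch 1 (rule r1):
nodes: 0:m3, 2:m1, 3:m3, 4:m3
edges: (0,2,s)
branch 2 (rule r2):
nodes: 0:m3, 2:m1, 3:m3, 4:m3
edges: (3,4,d)


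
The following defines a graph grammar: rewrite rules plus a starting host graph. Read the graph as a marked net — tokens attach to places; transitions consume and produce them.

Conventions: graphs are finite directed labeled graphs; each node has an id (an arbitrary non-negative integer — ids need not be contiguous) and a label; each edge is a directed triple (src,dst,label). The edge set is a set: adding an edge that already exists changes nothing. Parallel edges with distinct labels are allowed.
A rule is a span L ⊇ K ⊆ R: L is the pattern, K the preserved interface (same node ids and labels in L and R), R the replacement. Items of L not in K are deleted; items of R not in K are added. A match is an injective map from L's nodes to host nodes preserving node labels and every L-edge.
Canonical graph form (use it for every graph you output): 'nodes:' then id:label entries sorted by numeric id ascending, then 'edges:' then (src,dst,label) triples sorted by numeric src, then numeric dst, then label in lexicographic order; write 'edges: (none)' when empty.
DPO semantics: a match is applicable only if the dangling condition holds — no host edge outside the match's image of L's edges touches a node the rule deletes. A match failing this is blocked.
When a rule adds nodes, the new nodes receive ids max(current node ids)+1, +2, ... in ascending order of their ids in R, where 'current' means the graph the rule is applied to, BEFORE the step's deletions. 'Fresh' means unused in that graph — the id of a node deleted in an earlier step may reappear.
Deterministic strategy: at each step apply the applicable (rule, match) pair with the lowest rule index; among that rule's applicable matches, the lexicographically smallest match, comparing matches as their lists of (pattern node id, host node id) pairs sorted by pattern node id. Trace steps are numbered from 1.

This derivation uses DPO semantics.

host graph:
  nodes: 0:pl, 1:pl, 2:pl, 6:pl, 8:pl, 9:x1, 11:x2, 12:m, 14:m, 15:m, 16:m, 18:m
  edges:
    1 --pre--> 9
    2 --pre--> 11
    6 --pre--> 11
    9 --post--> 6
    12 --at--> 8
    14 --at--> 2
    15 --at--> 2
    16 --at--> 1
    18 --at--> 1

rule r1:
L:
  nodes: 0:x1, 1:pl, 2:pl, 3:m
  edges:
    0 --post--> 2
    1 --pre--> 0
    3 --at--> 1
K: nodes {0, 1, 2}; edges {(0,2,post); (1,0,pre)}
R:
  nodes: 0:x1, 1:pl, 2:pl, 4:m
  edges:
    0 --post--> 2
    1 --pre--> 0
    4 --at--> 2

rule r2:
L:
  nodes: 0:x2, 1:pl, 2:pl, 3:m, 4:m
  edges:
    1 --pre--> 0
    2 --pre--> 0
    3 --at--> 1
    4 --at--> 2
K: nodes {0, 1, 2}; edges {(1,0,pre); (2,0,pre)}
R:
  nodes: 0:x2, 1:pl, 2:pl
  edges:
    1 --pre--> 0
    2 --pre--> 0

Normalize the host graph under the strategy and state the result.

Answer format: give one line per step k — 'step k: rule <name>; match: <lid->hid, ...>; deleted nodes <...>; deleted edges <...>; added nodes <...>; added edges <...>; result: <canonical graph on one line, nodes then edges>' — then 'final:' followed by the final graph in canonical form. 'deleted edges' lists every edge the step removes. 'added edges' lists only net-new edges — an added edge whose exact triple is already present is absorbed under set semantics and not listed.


step 1: rule r1; match: 0->9, 1->1, 2->6, 3->16; deleted nodes 16; deleted edges (16,1,at); added nodes 19; added edges (19,6,at); result: nodes: 0:pl, 1:pl, 2:pl, 6:pl, 8:pl, 9:x1, 11:x2, 12:m, 14:m, 15:m, 18:m, 19:m edges: (1,9,pre); (2,11,pre); (6,11,pre); (9,6,post); (12,8,at); (14,2,at); (15,2,at); (18,1,at); (19,6,at)
step 2: rule r1; match: 0->9, 1->1, 2->6, 3->18; deleted nodes 18; deleted edges (18,1,at); added nodes 20; added edges (20,6,at); result: nodes: 0:pl, 1:pl, 2:pl, 6:pl, 8:pl, 9:x1, 11:x2, 12:m, 14:m, 15:m, 19:m, 20:m edges: (1,9,pre); (2,11,pre); (6,11,pre); (9,6,post); (12,8,at); (14,2,at); (15,2,at); (19,6,at); (20,6,at)
step 3: rule r2; match: 0->11, 1->2, 2->6, 3->14, 4->19; deleted nodes 14, 19; deleted edges (14,2,at); (19,6,at); added nodes (none); added edges (none); result: nodes: 0:pl, 1:pl, 2:pl, 6:pl, 8:pl, 9:x1, 11:x2, 12:m, 15:m, 20:m edges: (1,9,pre); (2,11,pre); (6,11,pre); (9,6,post); (12,8,at); (15,2,at); (20,6,at)
step 4: rule r2; match: 0->11, 1->2, 2->6, 3->15, 4->20; deleted nodes 15, 20; deleted edges (15,2,at); (20,6,at); added nodes (none); added edges (none); result: nodes: 0:pl, 1:pl, 2:pl, 6:pl, 8:pl, 9:x1, 11:x2, 12:m edges: (1,9,pre); (2,11,pre); (6,11,pre); (9,6,post); (12,8,at)
final:
nodes: 0:pl, 1:pl, 2:pl, 6:pl, 8:pl, 9:x1, 11:x2, 12:m
edges: (1,9,pre); (2,11,pre); (6,11,pre); (9,6,post); (12,8,at)


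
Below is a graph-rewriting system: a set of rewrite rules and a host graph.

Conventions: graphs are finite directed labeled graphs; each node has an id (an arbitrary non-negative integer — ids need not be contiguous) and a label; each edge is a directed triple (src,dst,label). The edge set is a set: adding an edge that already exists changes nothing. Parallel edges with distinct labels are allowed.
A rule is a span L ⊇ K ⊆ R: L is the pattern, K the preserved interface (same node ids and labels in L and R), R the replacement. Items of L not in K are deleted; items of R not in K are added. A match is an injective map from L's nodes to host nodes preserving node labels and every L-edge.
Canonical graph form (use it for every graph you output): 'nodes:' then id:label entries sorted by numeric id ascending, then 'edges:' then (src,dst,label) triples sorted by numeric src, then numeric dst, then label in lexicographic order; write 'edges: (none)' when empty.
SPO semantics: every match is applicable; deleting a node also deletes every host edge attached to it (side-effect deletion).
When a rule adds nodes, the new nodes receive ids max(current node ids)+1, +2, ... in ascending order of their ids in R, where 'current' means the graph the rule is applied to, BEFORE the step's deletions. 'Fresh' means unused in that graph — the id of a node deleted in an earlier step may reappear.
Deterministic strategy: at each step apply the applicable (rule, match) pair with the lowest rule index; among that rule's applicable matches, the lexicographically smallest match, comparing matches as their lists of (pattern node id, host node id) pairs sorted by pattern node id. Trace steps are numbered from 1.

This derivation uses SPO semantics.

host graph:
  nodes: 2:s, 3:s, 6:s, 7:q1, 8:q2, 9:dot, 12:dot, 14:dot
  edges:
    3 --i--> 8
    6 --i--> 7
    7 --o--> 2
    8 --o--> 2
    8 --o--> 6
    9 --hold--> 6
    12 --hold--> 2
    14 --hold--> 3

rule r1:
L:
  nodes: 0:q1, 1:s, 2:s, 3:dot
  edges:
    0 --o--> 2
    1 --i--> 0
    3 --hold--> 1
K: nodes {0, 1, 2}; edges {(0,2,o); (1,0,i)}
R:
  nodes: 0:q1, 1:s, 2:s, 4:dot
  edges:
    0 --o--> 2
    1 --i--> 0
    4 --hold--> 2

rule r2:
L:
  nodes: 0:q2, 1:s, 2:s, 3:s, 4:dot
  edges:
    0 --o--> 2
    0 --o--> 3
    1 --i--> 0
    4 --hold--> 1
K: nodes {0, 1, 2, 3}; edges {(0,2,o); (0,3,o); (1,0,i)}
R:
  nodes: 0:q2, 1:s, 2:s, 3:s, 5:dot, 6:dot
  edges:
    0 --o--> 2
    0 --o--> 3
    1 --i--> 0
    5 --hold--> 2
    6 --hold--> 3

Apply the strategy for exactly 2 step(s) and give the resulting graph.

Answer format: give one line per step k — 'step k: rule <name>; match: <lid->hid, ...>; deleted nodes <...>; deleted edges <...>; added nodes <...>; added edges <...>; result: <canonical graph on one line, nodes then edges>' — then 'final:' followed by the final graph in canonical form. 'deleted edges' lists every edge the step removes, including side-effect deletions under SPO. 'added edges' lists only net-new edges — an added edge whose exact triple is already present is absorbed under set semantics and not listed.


step 1: rule r1; match: 0->7, 1->6, 2->2, 3->9; deleted nodes 9; deleted edges (9,6,hold); added nodes 15; added edges (15,2,hold); result: nodes: 2:s, 3:s, 6:s, 7:q1, 8:q2, 12:dot, 14:dot, 15:dot edges: (3,8,i); (6,7,i); (7,2,o); (8,2,o); (8,6,o); (12,2,hold); (14,3,hold); (15,2,hold)
step 2: rule r2; match: 0->8, 1->3, 2->2, 3->6, 4->14; deleted nodes 14; deleted edges (14,3,hold); added nodes 16, 17; added edges (16,2,hold); (17,6,hold); result: nodes: 2:s, 3:s, 6:s, 7:q1, 8:q2, 12:dot, 15:dot, 16:dot, 17:dot edges: (3,8,i); (6,7,i); (7,2,o); (8,2,o); (8,6,o); (12,2,hold); (15,2,hold); (16,2,hold); (17,6,hold)
final:
nodes: 2:s, 3:s, 6:s, 7:q1, 8:q2, 12:dot, 15:dot, 16:dot, 17:dot
edges: (3,8,i); (6,7,i); (7,2,o); (8,2,o); (8,6,o); (12,2,hold); (15,2,hold); (16,2,hold); (17,6,hold)


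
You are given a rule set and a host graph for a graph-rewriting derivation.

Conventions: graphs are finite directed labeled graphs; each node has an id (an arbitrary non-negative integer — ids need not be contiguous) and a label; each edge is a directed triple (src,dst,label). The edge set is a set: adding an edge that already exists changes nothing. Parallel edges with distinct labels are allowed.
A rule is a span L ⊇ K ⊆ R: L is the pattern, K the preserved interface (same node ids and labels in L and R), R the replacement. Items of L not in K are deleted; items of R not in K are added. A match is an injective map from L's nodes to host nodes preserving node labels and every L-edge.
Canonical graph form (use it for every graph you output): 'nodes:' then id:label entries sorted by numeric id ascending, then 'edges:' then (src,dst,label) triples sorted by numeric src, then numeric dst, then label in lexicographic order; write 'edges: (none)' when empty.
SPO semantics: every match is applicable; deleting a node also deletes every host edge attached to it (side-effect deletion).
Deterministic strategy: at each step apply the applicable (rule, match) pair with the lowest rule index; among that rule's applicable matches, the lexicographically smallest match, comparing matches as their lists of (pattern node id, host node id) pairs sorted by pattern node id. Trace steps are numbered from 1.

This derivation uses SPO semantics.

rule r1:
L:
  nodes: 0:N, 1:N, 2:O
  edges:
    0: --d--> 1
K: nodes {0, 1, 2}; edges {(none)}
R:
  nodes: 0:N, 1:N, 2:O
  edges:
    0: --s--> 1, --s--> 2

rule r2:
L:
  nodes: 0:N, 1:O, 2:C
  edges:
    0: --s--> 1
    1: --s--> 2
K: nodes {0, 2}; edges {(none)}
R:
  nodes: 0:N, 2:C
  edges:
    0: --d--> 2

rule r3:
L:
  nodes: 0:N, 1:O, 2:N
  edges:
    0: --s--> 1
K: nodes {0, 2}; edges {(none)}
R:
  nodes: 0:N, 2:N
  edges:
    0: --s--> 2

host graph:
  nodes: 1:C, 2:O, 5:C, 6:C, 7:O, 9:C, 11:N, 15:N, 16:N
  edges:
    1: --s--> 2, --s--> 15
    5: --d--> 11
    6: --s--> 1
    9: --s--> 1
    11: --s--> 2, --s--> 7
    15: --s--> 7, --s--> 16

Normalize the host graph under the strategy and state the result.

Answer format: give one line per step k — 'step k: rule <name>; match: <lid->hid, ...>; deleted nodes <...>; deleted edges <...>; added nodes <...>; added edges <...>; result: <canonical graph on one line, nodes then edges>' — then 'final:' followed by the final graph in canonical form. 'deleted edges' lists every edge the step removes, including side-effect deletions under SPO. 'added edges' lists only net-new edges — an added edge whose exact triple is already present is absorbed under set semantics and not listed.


step 1: rule r3; match: 0->11, 1->2, 2->15; deleted nodes 2; deleted edges (1,2,s); (11,2,s); added nodes (none); added edges (11,15,s); result: nodes: 1:C, 5:C, 6:C, 7:O, 9:C, 11:N, 15:N, 16:N edges: (1,15,s); (5,11,d); (6,1,s); (9,1,s); (11,7,s); (11,15,s); (15,7,s); (15,16,s)
step 2: rule r3; match: 0->11, 1->7, 2->15; deleted nodes 7; deleted edges (11,7,s); (15,7,s); added nodes (none); added edges (none); result: nodes: 1:C, 5:C, 6:C, 9:C, 11:N, 15:N, 16:N edges: (1,15,s); (5,11,d); (6,1,s); (9,1,s); (11,15,s); (15,16,s)
final:
nodes: 1:C, 5:C, 6:C, 9:C, 11:N, 15:N, 16:N
edges: (1,15,s); (5,11,d); (6,1,s); (9,1,s); (11,15,s); (15,16,s)


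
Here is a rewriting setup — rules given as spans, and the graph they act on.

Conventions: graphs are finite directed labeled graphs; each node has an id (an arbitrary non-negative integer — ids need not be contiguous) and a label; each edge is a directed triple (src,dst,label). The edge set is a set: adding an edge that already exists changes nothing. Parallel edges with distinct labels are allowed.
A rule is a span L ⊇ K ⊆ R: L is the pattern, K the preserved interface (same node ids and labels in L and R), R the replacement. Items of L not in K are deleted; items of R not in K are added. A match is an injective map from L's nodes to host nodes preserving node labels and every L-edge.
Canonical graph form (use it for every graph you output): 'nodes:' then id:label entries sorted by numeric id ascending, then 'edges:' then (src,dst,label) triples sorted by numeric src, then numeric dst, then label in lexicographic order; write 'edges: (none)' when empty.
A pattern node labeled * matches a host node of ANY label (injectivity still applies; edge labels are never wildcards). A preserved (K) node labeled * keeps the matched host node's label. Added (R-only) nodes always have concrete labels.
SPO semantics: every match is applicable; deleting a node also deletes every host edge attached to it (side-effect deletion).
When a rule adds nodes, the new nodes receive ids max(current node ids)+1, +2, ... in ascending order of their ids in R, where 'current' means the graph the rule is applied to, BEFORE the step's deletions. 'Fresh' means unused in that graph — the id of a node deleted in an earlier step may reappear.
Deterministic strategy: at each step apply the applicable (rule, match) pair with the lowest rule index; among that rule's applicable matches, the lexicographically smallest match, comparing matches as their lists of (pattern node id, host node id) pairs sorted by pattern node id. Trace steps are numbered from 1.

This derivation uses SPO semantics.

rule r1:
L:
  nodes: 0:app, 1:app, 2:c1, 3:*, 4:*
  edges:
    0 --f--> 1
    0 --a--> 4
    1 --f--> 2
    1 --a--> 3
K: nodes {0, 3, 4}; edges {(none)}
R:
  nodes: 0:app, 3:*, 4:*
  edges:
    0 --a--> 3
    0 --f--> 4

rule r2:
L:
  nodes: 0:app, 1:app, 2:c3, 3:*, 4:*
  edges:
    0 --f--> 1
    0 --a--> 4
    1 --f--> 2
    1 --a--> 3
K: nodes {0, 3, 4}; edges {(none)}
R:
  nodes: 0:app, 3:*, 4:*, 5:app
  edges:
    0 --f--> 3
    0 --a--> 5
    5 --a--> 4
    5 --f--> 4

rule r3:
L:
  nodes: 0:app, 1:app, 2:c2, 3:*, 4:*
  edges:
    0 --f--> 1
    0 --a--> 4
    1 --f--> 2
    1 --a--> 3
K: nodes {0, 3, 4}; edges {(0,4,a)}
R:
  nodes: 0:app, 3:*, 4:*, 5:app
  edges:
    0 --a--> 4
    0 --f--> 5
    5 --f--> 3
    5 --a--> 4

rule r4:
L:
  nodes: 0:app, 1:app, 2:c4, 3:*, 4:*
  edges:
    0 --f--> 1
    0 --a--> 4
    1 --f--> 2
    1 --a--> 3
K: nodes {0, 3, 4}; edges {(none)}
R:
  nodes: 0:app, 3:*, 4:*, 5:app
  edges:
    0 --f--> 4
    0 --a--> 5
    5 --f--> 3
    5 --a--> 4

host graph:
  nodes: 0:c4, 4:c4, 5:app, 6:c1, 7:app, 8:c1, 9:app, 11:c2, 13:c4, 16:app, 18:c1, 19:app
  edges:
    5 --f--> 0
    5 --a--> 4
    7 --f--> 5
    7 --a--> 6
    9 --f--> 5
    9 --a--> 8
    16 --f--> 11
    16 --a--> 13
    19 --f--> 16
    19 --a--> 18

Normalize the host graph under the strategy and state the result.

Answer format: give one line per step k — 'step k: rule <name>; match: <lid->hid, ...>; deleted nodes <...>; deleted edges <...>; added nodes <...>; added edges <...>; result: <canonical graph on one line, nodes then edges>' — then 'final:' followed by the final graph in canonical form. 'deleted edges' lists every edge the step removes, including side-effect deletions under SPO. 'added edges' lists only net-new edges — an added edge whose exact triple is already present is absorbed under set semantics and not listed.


step 1: rule r3; match: 0->19, 1->16, 2->11, 3->13, 4->18; deleted nodes 11, 16; deleted edges (16,11,f); (16,13,a); (19,16,f); added nodes 20; added edges (19,20,f); (20,13,f); (20,18,a); result: nodes: 0:c4, 4:c4, 5:app, 6:c1, 7:app, 8:c1, 9:app, 13:c4, 18:c1, 19:app, 20:app edges: (5,0,f); (5,4,a); (7,5,f); (7,6,a); (9,5,f); (9,8,a); (19,18,a); (19,20,f); (20,13,f); (20,18,a)
step 2: rule r4; match: 0->7, 1->5, 2->0, 3->4, 4->6; deleted nodes 0, 5; deleted edges (5,0,f); (5,4,a); (7,5,f); (7,6,a); (9,5,f); added nodes 21; added edges (7,6,f); (7,21,a); (21,4,f); (21,6,a); result: nodes: 4:c4, 6:c1, 7:app, 8:c1, 9:app, 13:c4, 18:c1, 19:app, 20:app, 21:app edges: (7,6,f); (7,21,a); (9,8,a); (19,18,a); (19,20,f); (20,13,f); (20,18,a); (21,4,f); (21,6,a)
final:
nodes: 4:c4, 6:c1, 7:app, 8:c1, 9:app, 13:c4, 18:c1, 19:app, 20:app, 21:app
edges: (7,6,f); (7,21,a); (9,8,a); (19,18,a); (19,20,f); (20,13,f); (20,18,a); (21,4,f); (21,6,a)


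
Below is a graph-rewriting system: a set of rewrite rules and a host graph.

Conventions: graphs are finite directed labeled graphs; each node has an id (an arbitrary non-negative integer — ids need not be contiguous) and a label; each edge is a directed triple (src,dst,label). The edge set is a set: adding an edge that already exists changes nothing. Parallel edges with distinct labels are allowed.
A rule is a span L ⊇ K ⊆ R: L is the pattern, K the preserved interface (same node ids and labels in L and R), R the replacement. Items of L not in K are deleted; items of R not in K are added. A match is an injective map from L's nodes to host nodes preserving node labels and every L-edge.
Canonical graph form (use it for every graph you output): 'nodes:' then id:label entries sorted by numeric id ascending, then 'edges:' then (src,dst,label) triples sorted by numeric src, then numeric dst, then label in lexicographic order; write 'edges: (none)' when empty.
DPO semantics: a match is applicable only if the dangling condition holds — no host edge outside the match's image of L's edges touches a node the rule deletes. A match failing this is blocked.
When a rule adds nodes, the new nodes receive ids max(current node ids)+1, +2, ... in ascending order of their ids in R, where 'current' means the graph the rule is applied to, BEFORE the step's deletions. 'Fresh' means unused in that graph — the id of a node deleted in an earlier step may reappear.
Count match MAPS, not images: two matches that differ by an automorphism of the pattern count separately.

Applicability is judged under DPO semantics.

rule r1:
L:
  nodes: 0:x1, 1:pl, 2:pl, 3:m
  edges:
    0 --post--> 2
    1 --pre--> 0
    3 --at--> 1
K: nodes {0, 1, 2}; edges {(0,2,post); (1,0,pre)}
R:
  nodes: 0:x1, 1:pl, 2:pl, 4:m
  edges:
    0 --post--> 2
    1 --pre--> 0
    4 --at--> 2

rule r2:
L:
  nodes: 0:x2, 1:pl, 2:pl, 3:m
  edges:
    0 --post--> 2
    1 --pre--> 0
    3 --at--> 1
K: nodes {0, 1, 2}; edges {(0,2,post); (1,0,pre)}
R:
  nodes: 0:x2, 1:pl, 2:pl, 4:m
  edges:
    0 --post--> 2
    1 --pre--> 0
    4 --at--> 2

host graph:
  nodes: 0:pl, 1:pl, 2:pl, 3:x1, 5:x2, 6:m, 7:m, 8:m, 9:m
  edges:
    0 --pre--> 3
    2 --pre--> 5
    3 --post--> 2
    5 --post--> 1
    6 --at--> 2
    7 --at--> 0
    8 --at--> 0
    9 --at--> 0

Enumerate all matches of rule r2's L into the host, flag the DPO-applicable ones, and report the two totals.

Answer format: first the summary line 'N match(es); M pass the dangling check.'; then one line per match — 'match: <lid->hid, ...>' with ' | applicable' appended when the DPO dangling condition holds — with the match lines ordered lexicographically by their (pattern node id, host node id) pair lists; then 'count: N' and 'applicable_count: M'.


1 match(es); 1 pass the dangling check.
match: 0->5, 1->2, 2->1, 3->6 | applicable
count: 1
applicable_count: 1


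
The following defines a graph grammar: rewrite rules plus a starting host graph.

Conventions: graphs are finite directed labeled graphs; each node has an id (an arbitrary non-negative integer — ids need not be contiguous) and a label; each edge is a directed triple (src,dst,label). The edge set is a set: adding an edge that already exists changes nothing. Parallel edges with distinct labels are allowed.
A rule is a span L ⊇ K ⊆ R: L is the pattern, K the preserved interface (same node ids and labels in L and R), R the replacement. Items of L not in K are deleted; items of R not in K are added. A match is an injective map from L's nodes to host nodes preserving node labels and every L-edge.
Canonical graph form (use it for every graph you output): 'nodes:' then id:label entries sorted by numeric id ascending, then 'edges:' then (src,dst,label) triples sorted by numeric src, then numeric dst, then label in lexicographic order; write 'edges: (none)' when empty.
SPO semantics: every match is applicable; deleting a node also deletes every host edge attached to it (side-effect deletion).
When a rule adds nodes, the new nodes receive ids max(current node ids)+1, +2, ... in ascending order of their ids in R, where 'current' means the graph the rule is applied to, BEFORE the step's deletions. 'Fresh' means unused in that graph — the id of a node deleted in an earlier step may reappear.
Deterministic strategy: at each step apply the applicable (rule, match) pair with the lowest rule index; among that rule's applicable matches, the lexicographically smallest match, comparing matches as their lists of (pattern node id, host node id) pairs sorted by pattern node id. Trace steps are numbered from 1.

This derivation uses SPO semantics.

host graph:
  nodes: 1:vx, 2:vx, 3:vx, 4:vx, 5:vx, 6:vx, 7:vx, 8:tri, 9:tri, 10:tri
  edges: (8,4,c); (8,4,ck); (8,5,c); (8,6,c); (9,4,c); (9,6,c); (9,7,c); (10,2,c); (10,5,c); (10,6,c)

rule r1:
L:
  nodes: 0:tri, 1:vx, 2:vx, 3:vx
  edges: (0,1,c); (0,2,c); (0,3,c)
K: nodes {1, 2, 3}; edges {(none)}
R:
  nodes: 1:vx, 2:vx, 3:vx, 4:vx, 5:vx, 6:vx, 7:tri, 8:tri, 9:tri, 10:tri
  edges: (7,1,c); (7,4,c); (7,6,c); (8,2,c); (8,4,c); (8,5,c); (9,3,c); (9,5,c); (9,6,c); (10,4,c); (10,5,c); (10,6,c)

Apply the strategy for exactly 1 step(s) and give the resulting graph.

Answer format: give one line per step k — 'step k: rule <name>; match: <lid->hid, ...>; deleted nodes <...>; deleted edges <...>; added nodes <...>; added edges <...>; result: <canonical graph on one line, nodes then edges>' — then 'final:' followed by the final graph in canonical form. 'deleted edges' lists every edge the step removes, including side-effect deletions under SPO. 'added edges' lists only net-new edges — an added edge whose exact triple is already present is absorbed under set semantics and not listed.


step 1: rule r1; match: 0->8, 1->4, 2->5, 3->6; deleted nodes 8; deleted edges (8,4,c); (8,4,ck); (8,5,c); (8,6,c); added nodes 11, 12, 13, 14, 15, 16, 17; added edges (14,4,c); (14,11,c); (14,13,c); (15,5,c); (15,11,c); (15,12,c); (16,6,c); (16,12,c); (16,13,c); (17,11,c); (17,12,c); (17,13,c); result: nodes: 1:vx, 2:vx, 3:vx, 4:vx, 5:vx, 6:vx, 7:vx, 9:tri, 10:tri, 11:vx, 12:vx, 13:vx, 14:tri, 15:tri, 16:tri, 17:tri edges: (9,4,c); (9,6,c); (9,7,c); (10,2,c); (10,5,c); (10,6,c); (14,4,c); (14,11,c); (14,13,c); (15,5,c); (15,11,c); (15,12,c); (16,6,c); (16,12,c); (16,13,c); (17,11,c); (17,12,c); (17,13,c)
final:
nodes: 1:vx, 2:vx, 3:vx, 4:vx, 5:vx, 6:vx, 7:vx, 9:tri, 10:tri, 11:vx, 12:vx, 13:vx, 14:tri, 15:tri, 16:tri, 17:tri
edges: (9,4,c); (9,6,c); (9,7,c); (10,2,c); (10,5,c); (10,6,c); (14,4,c); (14,11,c); (14,13,c); (15,5,c); (15,11,c); (15,12,c); (16,6,c); (16,12,c); (16,13,c); (17,11,c); (17,12,c); (17,13,c)


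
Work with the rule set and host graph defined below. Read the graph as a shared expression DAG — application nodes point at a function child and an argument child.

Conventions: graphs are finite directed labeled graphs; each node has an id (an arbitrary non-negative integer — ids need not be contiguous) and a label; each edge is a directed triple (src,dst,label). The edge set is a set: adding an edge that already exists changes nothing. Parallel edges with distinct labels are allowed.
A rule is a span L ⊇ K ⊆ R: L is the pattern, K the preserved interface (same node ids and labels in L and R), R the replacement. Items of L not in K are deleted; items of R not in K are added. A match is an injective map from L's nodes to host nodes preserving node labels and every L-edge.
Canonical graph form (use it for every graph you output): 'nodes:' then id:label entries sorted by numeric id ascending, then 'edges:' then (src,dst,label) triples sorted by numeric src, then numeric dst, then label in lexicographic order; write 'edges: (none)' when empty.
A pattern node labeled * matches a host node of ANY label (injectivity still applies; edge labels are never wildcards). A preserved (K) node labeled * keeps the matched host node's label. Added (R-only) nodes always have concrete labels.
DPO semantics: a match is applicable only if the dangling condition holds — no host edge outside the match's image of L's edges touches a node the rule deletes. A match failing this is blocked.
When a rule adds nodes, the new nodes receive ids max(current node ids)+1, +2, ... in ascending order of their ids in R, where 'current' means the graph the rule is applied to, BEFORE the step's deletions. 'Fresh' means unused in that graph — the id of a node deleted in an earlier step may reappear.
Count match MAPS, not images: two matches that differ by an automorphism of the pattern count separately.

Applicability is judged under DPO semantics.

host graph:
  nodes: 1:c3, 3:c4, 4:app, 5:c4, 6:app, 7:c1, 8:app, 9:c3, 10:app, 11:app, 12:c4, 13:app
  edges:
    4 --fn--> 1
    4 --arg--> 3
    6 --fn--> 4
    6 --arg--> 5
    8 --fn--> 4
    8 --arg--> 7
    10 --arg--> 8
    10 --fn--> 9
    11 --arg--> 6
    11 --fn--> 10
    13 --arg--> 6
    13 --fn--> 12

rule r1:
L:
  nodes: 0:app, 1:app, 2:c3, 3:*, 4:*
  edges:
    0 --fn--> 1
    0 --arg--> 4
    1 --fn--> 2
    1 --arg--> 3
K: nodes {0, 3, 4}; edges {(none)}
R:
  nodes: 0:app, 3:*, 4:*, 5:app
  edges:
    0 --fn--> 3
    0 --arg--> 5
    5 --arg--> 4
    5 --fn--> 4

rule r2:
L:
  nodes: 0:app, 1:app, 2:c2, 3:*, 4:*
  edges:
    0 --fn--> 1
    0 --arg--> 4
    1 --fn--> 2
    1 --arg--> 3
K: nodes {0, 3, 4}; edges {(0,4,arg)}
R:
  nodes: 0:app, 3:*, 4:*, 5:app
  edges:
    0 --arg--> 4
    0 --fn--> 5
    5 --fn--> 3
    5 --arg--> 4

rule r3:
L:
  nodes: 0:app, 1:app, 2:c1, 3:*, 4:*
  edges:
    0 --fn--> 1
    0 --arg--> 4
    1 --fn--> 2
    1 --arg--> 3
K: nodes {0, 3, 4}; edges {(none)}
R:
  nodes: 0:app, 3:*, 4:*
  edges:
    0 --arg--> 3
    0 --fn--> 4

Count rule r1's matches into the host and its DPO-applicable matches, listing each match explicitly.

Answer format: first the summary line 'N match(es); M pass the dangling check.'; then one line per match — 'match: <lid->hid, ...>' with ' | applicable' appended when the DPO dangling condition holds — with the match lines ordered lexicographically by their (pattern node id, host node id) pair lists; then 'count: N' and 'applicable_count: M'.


3 match(es); 1 pass the dangling check.
match: 0->6, 1->4, 2->1, 3->3, 4->5
match: 0->8, 1->4, 2->1, 3->3, 4->7
match: 0->11, 1->10, 2->9, 3->8, 4->6 | applicable
count: 3
applicable_count: 1
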